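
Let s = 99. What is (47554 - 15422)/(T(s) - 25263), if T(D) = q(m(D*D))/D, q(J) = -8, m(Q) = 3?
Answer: -3181068/2501045 ≈ -1.2719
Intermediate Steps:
T(D) = -8/D
(47554 - 15422)/(T(s) - 25263) = (47554 - 15422)/(-8/99 - 25263) = 32132/(-8*1/99 - 25263) = 32132/(-8/99 - 25263) = 32132/(-2501045/99) = 32132*(-99/2501045) = -3181068/2501045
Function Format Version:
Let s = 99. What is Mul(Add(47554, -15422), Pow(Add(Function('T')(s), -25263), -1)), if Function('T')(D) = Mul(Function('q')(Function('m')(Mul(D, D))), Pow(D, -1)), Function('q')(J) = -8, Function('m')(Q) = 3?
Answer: Rational(-3181068, 2501045) ≈ -1.2719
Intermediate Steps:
Function('T')(D) = Mul(-8, Pow(D, -1))
Mul(Add(47554, -15422), Pow(Add(Function('T')(s), -25263), -1)) = Mul(Add(47554, -15422), Pow(Add(Mul(-8, Pow(99, -1)), -25263), -1)) = Mul(32132, Pow(Add(Mul(-8, Rational(1, 99)), -25263), -1)) = Mul(32132, Pow(Add(Rational(-8, 99), -25263), -1)) = Mul(32132, Pow(Rational(-2501045, 99), -1)) = Mul(32132, Rational(-99, 2501045)) = Rational(-3181068, 2501045)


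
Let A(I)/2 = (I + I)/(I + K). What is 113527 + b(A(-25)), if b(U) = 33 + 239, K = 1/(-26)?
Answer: 113799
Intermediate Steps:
K = -1/26 ≈ -0.038462
A(I) = 4*I/(-1/26 + I) (A(I) = 2*((I + I)/(I - 1/26)) = 2*((2*I)/(-1/26 + I)) = 2*(2*I/(-1/26 + I)) = 4*I/(-1/26 + I))
b(U) = 272
113527 + b(A(-25)) = 113527 + 272 = 113799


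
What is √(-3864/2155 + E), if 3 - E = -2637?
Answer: 6*√340330530/2155 ≈ 51.363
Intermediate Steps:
E = 2640 (E = 3 - 1*(-2637) = 3 + 2637 = 2640)
√(-3864/2155 + E) = √(-3864/2155 + 2640) = √(5685336/2155) = 6*√340330530/2155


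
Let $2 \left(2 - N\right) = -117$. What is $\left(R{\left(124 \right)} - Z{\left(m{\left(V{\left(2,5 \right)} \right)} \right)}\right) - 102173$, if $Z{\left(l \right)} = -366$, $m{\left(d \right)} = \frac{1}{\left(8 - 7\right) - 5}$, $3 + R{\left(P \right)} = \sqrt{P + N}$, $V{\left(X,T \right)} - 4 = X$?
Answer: $-101810 + \frac{3 \sqrt{82}}{2} \approx -1.018 \cdot 10^{5}$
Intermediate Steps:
$V{\left(X,T \right)} = 4 + X$
$N = \frac{121}{2}$ ($N = 2 - - \frac{117}{2} = 2 + \frac{117}{2} = \frac{121}{2} \approx 60.5$)
$R{\left(P \right)} = -3 + \sqrt{\frac{121}{2} + P}$ ($R{\left(P \right)} = -3 + \sqrt{P + \frac{121}{2}} = -3 + \sqrt{\frac{121}{2} + P}$)
$m{\left(d \right)} = - \frac{1}{4}$ ($m{\left(d \right)} = \frac{1}{1 - 5} = \frac{1}{-4} = - \frac{1}{4}$)
$\left(R{\left(124 \right)} - Z{\left(m{\left(V{\left(2,5 \right)} \right)} \right)}\right) - 102173 = \left(\left(-3 + \frac{\sqrt{242 + 4 \cdot 124}}{2}\right) - -366\right) - 102173 = \left(\left(-3 + \frac{\sqrt{242 + 496}}{2}\right) + 366\right) - 102173 = \left(\left(-3 + \frac{\sqrt{738}}{2}\right) + 366\right) - 102173 = \left(\left(-3 + \frac{3 \sqrt{82}}{2}\right) + 366\right) - 102173 = \left(363 + \frac{3 \sqrt{82}}{2}\right) - 102173 = -101810 + \frac{3 \sqrt{82}}{2}$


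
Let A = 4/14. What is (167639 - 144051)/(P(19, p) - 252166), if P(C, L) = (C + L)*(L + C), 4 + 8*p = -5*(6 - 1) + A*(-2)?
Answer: -73971968/790058127 ≈ -0.093629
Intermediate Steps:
A = 2/7 (A = 4*(1/14) = 2/7 ≈ 0.28571)
p = -207/56 (p = -½ + (-5*(6 - 1) + (2/7)*(-2))/8 = -½ + (-5*5 - 4/7)/8 = -½ + (-25 - 4/7)/8 = -½ + (⅛)*(-179/7) = -½ - 179/56 = -207/56 ≈ -3.6964)
P(C, L) = (C + L)² (P(C, L) = (C + L)*(C + L) = (C + L)²)
(167639 - 144051)/(P(19, p) - 252166) = (167639 - 144051)/((19 - 207/56)² - 252166) = 23588/((857/56)² - 252166) = 23588/(734449/3136 - 252166) = 23588/(-790058127/3136) = 23588*(-3136/790058127) = -73971968/790058127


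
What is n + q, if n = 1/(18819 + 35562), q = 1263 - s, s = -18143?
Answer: 1055317687/54381 ≈ 19406.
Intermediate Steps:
q = 19406 (q = 1263 - 1*(-18143) = 1263 + 18143 = 19406)
n = 1/54381 ≈ 1.8389e-5
n + q = 1/54381 + 19406 = 1055317687/54381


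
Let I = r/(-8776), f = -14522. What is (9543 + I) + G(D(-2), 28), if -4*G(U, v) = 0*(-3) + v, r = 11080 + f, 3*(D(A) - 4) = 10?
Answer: 41845689/4388 ≈ 9536.4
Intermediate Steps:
D(A) = 22/3 (D(A) = 4 + (⅓)*10 = 4 + 10/3 = 22/3)
r = -3442 (r = 11080 - 14522 = -3442)
G(U, v) = -v/4 (G(U, v) = -(0*(-3) + v)/4 = -(0 + v)/4 = -v/4)
I = 1721/4388 (I = -3442/(-8776) = -3442*(-1/8776) = 1721/4388 ≈ 0.39221)
(9543 + I) + G(D(-2), 28) = (9543 + 1721/4388) - ¼*28 = 41876405/4388 - 7 = 41845689/4388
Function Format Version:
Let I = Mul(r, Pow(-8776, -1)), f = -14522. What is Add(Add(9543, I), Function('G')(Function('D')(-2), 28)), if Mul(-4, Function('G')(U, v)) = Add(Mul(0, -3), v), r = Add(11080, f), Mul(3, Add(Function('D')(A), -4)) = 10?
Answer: Rational(41845689, 4388) ≈ 9536.4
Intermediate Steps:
Function('D')(A) = Rational(22, 3) (Function('D')(A) = Add(4, Mul(Rational(1, 3), 10)) = Add(4, Rational(10, 3)) = Rational(22, 3))
r = -3442 (r = Add(11080, -14522) = -3442)
Function('G')(U, v) = Mul(Rational(-1, 4), v) (Function('G')(U, v) = Mul(Rational(-1, 4), Add(Mul(0, -3), v)) = Mul(Rational(-1, 4), Add(0, v)) = Mul(Rational(-1, 4), v))
I = Rational(1721, 4388) (I = Mul(-3442, Pow(-8776, -1)) = Mul(-3442, Rational(-1, 8776)) = Rational(1721, 4388) ≈ 0.39221)
Add(Add(9543, I), Function('G')(Function('D')(-2), 28)) = Add(Add(9543, Rational(1721, 4388)), Mul(Rational(-1, 4), 28)) = Add(Rational(41876405, 4388), -7) = Rational(41845689, 4388)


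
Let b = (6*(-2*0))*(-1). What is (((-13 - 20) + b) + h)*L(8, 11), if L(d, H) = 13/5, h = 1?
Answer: -416/5 ≈ -83.200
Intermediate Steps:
b = 0 (b = (6*0)*(-1) = 0*(-1) = 0)
L(d, H) = 13/5 (L(d, H) = 13*(1/5) = 13/5)
(((-13 - 20) + b) + h)*L(8, 11) = (((-13 - 20) + 0) + 1)*(13/5) = ((-33 + 0) + 1)*(13/5) = (-33 + 1)*(13/5) = -32*13/5 = -416/5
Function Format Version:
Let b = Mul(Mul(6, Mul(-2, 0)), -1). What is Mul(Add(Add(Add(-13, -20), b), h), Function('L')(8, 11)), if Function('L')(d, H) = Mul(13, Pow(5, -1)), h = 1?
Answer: Rational(-416, 5) ≈ -83.200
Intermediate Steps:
b = 0 (b = Mul(Mul(6, 0), -1) = Mul(0, -1) = 0)
Function('L')(d, H) = Rational(13, 5) (Function('L')(d, H) = Mul(13, Rational(1, 5)) = Rational(13, 5))
Mul(Add(Add(Add(-13, -20), b), h), Function('L')(8, 11)) = Mul(Add(Add(Add(-13, -20), 0), 1), Rational(13, 5)) = Mul(Add(Add(-33, 0), 1), Rational(13, 5)) = Mul(Add(-33, 1), Rational(13, 5)) = Mul(-32, Rational(13, 5)) = Rational(-416, 5)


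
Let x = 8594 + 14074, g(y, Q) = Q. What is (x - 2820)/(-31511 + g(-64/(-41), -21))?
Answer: -4962/7883 ≈ -0.62946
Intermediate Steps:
x = 22668
(x - 2820)/(-31511 + g(-64/(-41), -21)) = (22668 - 2820)/(-31511 - 21) = 19848/(-31532) = 19848*(-1/31532) = -4962/7883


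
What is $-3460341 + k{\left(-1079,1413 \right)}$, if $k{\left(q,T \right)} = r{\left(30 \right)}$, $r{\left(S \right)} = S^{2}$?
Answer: $-3459441$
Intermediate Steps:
$k{\left(q,T \right)} = 900$ ($k{\left(q,T \right)} = 30^{2} = 900$)
$-3460341 + k{\left(-1079,1413 \right)} = -3460341 + 900 = -3459441$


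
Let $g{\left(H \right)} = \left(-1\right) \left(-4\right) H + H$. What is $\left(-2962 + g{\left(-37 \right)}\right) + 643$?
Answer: $-2504$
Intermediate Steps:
$g{\left(H \right)} = 5 H$ ($g{\left(H \right)} = 4 H + H = 5 H$)
$\left(-2962 + g{\left(-37 \right)}\right) + 643 = \left(-2962 + 5 \left(-37\right)\right) + 643 = \left(-2962 - 185\right) + 643 = -3147 + 643 = -2504$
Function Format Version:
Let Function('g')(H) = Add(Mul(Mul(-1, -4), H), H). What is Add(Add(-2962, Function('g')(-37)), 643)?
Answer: -2504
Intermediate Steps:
Function('g')(H) = Mul(5, H) (Function('g')(H) = Add(Mul(4, H), H) = Mul(5, H))
Add(Add(-2962, Function('g')(-37)), 643) = Add(Add(-2962, Mul(5, -37)), 643) = Add(Add(-2962, -185), 643) = Add(-3147, 643) = -2504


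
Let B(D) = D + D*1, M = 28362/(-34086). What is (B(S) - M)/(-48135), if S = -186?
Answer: 421721/54690987 ≈ 0.0077110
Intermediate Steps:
M = -4727/5681 (M = 28362*(-1/34086) = -4727/5681 ≈ -0.83207)
B(D) = 2*D (B(D) = D + D = 2*D)
(B(S) - M)/(-48135) = (2*(-186) - 1*(-4727/5681))/(-48135) = (-372 + 4727/5681)*(-1/48135) = -2108605/5681*(-1/48135) = 421721/54690987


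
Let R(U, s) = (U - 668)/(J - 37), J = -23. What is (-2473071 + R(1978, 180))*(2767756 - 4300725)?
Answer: 22747047885733/6 ≈ 3.7912e+12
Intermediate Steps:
R(U, s) = 167/15 - U/60 (R(U, s) = (U - 668)/(-23 - 37) = (-668 + U)/(-60) = (-668 + U)*(-1/60) = 167/15 - U/60)
(-2473071 + R(1978, 180))*(2767756 - 4300725) = (-2473071 + (167/15 - 1/60*1978))*(2767756 - 4300725) = (-2473071 + (167/15 - 989/30))*(-1532969) = (-2473071 - 131/6)*(-1532969) = -14838557/6*(-1532969) = 22747047885733/6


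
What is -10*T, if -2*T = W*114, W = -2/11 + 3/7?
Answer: 10830/77 ≈ 140.65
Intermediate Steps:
W = 19/77 (W = -2*1/11 + 3*(⅐) = -2/11 + 3/7 = 19/77 ≈ 0.24675)
T = -1083/77 (T = -19*114/154 = -½*2166/77 = -1083/77 ≈ -14.065)
-10*T = -10*(-1083/77) = 10830/77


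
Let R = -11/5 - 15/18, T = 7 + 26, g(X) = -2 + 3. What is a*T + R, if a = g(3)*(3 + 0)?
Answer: 2879/30 ≈ 95.967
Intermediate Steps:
g(X) = 1
T = 33
R = -91/30 (R = -11*1/5 - 15*1/18 = -11/5 - 5/6 = -91/30 ≈ -3.0333)
a = 3 (a = 1*(3 + 0) = 1*3 = 3)
a*T + R = 3*33 - 91/30 = 99 - 91/30 = 2879/30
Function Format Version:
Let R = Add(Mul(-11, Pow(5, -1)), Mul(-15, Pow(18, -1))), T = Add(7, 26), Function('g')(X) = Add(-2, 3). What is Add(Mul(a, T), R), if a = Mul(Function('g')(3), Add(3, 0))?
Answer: Rational(2879, 30) ≈ 95.967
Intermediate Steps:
Function('g')(X) = 1
T = 33
R = Rational(-91, 30) (R = Add(Mul(-11, Rational(1, 5)), Mul(-15, Rational(1, 18))) = Add(Rational(-11, 5), Rational(-5, 6)) = Rational(-91, 30) ≈ -3.0333)
a = 3 (a = Mul(1, Add(3, 0)) = Mul(1, 3) = 3)
Add(Mul(a, T), R) = Add(Mul(3, 33), Rational(-91, 30)) = Add(99, Rational(-91, 30)) = Rational(2879, 30)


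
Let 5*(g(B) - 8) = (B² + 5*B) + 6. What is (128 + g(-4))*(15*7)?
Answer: 14322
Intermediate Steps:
g(B) = 46/5 + B + B²/5 (g(B) = 8 + ((B² + 5*B) + 6)/5 = 8 + (6 + B² + 5*B)/5 = 8 + (6/5 + B + B²/5) = 46/5 + B + B²/5)
(128 + g(-4))*(15*7) = (128 + (46/5 - 4 + (⅕)*(-4)²))*(15*7) = (128 + (46/5 - 4 + (⅕)*16))*105 = (128 + (46/5 - 4 + 16/5))*105 = (128 + 42/5)*105 = (682/5)*105 = 14322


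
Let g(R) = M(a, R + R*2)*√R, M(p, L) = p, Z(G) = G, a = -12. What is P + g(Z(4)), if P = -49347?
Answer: -49371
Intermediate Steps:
g(R) = -12*√R
P + g(Z(4)) = -49347 - 12*√4 = -49347 - 12*2 = -49347 - 24 = -49371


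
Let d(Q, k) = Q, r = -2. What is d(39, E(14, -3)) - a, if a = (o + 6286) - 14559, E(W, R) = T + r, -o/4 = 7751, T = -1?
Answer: 39316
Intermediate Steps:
o = -31004 (o = -4*7751 = -31004)
E(W, R) = -3 (E(W, R) = -1 - 2 = -3)
a = -39277 (a = (-31004 + 6286) - 14559 = -24718 - 14559 = -39277)
d(39, E(14, -3)) - a = 39 - 1*(-39277) = 39 + 39277 = 39316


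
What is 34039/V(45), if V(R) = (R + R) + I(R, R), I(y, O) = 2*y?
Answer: 34039/180 ≈ 189.11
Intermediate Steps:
V(R) = 4*R (V(R) = (R + R) + 2*R = 2*R + 2*R = 4*R)
34039/V(45) = 34039/((4*45)) = 34039/180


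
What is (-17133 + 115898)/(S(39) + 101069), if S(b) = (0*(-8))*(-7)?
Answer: 98765/101069 ≈ 0.97720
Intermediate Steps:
S(b) = 0 (S(b) = 0*(-7) = 0)
(-17133 + 115898)/(S(39) + 101069) = (-17133 + 115898)/(0 + 101069) = 98765/101069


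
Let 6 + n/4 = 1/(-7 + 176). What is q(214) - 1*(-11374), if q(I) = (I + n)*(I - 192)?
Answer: 2628714/169 ≈ 15555.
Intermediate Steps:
n = -4052/169 (n = -24 + 4/(-7 + 176) = -24 + 4/169 = -4052/169 ≈ -23.976)
q(I) = (-192 + I)*(-4052/169 + I) (q(I) = (I - 4052/169)*(I - 192) = (-4052/169 + I)*(-192 + I) = (-192 + I)*(-4052/169 + I))
q(214) - 1*(-11374) = (777984/169 + 214² - 36500/169*214) - 1*(-11374) = (777984/169 + 45796 - 7811000/169) + 11374 = 706508/169 + 11374 = 2628714/169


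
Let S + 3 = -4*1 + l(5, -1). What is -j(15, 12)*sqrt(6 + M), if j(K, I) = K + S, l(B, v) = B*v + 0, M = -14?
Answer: -6*I*sqrt(2) ≈ -8.4853*I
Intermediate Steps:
l(B, v) = B*v
S = -12 (S = -3 + (-4*1 + 5*(-1)) = -3 + (-4 - 5) = -3 - 9 = -12)
j(K, I) = -12 + K (j(K, I) = K - 12 = -12 + K)
-j(15, 12)*sqrt(6 + M) = -(-12 + 15)*sqrt(6 - 14) = -3*sqrt(-8) = -3*2*I*sqrt(2) = -6*I*sqrt(2)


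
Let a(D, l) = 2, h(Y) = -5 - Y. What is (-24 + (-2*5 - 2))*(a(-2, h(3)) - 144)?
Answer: 5112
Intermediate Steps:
(-24 + (-2*5 - 2))*(a(-2, h(3)) - 144) = (-24 + (-2*5 - 2))*(2 - 144) = (-24 + (-10 - 2))*(-142) = (-24 - 12)*(-142) = -36*(-142) = 5112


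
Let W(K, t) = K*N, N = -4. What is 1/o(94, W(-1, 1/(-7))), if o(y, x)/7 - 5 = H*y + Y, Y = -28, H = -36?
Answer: -1/23849 ≈ -4.1930e-5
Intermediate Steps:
W(K, t) = -4*K (W(K, t) = K*(-4) = -4*K)
o(y, x) = -161 - 252*y (o(y, x) = 35 + 7*(-36*y - 28) = 35 + 7*(-28 - 36*y) = 35 + (-196 - 252*y) = -161 - 252*y)
1/o(94, W(-1, 1/(-7))) = 1/(-161 - 252*94) = 1/(-161 - 23688) = 1/(-23849) = -1/23849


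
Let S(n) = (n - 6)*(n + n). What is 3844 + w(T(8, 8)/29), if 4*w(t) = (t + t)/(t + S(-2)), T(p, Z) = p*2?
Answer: 453593/118 ≈ 3844.0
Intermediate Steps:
T(p, Z) = 2*p
S(n) = 2*n*(-6 + n) (S(n) = (-6 + n)*(2*n) = 2*n*(-6 + n))
w(t) = t/(2*(32 + t)) (w(t) = ((t + t)/(t + 2*(-2)*(-6 - 2)))/4 = ((2*t)/(t + 2*(-2)*(-8)))/4 = ((2*t)/(t + 32))/4 = ((2*t)/(32 + t))/4 = (2*t/(32 + t))/4 = t/(2*(32 + t)))
3844 + w(T(8, 8)/29) = 3844 + ((2*8)/29)/(2*(32 + (2*8)/29)) = 3844 + (16*(1/29))/(2*(32 + 16*(1/29))) = 3844 + (½)*(16/29)/(32 + 16/29) = 3844 + (½)*(16/29)/(944/29) = 3844 + (½)*(16/29)*(29/944) = 3844 + 1/118 = 453593/118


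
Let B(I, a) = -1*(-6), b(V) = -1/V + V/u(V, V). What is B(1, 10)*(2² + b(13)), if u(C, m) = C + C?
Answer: 345/13 ≈ 26.538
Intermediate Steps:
u(C, m) = 2*C
b(V) = ½ - 1/V (b(V) = -1/V + V/((2*V)) = -1/V + V*(1/(2*V)) = -1/V + ½ = ½ - 1/V)
B(I, a) = 6
B(1, 10)*(2² + b(13)) = 6*(2² + (½)*(-2 + 13)/13) = 6*(4 + (½)*(1/13)*11) = 6*(4 + 11/26) = 6*(115/26) = 345/13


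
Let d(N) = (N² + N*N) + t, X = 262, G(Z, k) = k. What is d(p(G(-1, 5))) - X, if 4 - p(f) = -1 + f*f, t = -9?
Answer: 529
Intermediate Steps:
p(f) = 5 - f² (p(f) = 4 - (-1 + f*f) = 4 - (-1 + f²) = 4 + (1 - f²) = 5 - f²)
d(N) = -9 + 2*N² (d(N) = (N² + N*N) - 9 = (N² + N²) - 9 = 2*N² - 9 = -9 + 2*N²)
d(p(G(-1, 5))) - X = (-9 + 2*(5 - 1*5²)²) - 1*262 = (-9 + 2*(5 - 1*25)²) - 262 = (-9 + 2*(5 - 25)²) - 262 = (-9 + 2*(-20)²) - 262 = (-9 + 2*400) - 262 = (-9 + 800) - 262 = 791 - 262 = 529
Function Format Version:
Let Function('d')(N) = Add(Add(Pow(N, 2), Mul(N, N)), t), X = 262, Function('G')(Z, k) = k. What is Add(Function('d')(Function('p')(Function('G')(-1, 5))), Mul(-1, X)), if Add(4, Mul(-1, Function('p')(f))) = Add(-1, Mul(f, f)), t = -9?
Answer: 529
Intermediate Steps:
Function('p')(f) = Add(5, Mul(-1, Pow(f, 2))) (Function('p')(f) = Add(4, Mul(-1, Add(-1, Mul(f, f)))) = Add(4, Mul(-1, Add(-1, Pow(f, 2)))) = Add(4, Add(1, Mul(-1, Pow(f, 2)))) = Add(5, Mul(-1, Pow(f, 2))))
Function('d')(N) = Add(-9, Mul(2, Pow(N, 2))) (Function('d')(N) = Add(Add(Pow(N, 2), Mul(N, N)), -9) = Add(Add(Pow(N, 2), Pow(N, 2)), -9) = Add(Mul(2, Pow(N, 2)), -9) = Add(-9, Mul(2, Pow(N, 2))))
Add(Function('d')(Function('p')(Function('G')(-1, 5))), Mul(-1, X)) = Add(Add(-9, Mul(2, Pow(Add(5, Mul(-1, Pow(5, 2))), 2))), Mul(-1, 262)) = Add(Add(-9, Mul(2, Pow(Add(5, Mul(-1, 25)), 2))), -262) = Add(Add(-9, Mul(2, Pow(Add(5, -25), 2))), -262) = Add(Add(-9, Mul(2, Pow(-20, 2))), -262) = Add(Add(-9, Mul(2, 400)), -262) = Add(Add(-9, 800), -262) = Add(791, -262) = 529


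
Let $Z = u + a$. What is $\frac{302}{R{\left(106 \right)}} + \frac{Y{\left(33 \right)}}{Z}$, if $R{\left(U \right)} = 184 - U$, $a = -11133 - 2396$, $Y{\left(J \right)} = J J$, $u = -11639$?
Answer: $\frac{2389}{624} \approx 3.8285$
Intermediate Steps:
$Y{\left(J \right)} = J^{2}$
$a = -13529$ ($a = -11133 - 2396 = -13529$)
$Z = -25168$ ($Z = -11639 - 13529 = -25168$)
$\frac{302}{R{\left(106 \right)}} + \frac{Y{\left(33 \right)}}{Z} = \frac{302}{184 - 106} + \frac{33^{2}}{-25168} = \frac{302}{184 - 106} + 1089 \left(- \frac{1}{25168}\right) = \frac{302}{78} - \frac{9}{208} = 302 \cdot \frac{1}{78} - \frac{9}{208} = \frac{151}{39} - \frac{9}{208} = \frac{2389}{624}$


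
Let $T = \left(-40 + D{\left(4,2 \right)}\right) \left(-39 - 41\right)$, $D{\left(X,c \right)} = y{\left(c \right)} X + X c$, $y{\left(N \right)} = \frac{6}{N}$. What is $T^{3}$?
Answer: $4096000000$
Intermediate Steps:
$D{\left(X,c \right)} = X c + \frac{6 X}{c}$ ($D{\left(X,c \right)} = \frac{6}{c} X + X c = \frac{6 X}{c} + X c = X c + \frac{6 X}{c}$)
$T = 1600$ ($T = \left(-40 + \frac{4 \left(6 + 2^{2}\right)}{2}\right) \left(-39 - 41\right) = \left(-40 + 4 \cdot \frac{1}{2} \left(6 + 4\right)\right) \left(-80\right) = \left(-40 + 4 \cdot \frac{1}{2} \cdot 10\right) \left(-80\right) = \left(-40 + 20\right) \left(-80\right) = \left(-20\right) \left(-80\right) = 1600$)
$T^{3} = 1600^{3} = 4096000000$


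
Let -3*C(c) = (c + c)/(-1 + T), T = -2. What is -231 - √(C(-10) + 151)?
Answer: -231 - √1339/3 ≈ -243.20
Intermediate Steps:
C(c) = 2*c/9 (C(c) = -(c + c)/(3*(-1 - 2)) = -2*c/(3*(-3)) = -2*c*(-1)/(3*3) = -(-2)*c/9 = 2*c/9)
-231 - √(C(-10) + 151) = -231 - √((2/9)*(-10) + 151) = -231 - √(-20/9 + 151) = -231 - √(1339/9) = -231 - √1339/3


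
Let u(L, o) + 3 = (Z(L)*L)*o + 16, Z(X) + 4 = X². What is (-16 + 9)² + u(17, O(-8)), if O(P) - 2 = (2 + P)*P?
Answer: 242312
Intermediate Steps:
O(P) = 2 + P*(2 + P) (O(P) = 2 + (2 + P)*P = 2 + P*(2 + P))
Z(X) = -4 + X²
u(L, o) = 13 + L*o*(-4 + L²) (u(L, o) = -3 + (((-4 + L²)*L)*o + 16) = -3 + ((L*(-4 + L²))*o + 16) = -3 + (L*o*(-4 + L²) + 16) = -3 + (16 + L*o*(-4 + L²)) = 13 + L*o*(-4 + L²))
(-16 + 9)² + u(17, O(-8)) = (-16 + 9)² + (13 + 17*(2 + (-8)² + 2*(-8))*(-4 + 17²)) = (-7)² + (13 + 17*(2 + 64 - 16)*(-4 + 289)) = 49 + (13 + 17*50*285) = 49 + (13 + 242250) = 49 + 242263 = 242312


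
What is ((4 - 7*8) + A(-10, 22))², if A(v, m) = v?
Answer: 3844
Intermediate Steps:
((4 - 7*8) + A(-10, 22))² = ((4 - 7*8) - 10)² = ((4 - 56) - 10)² = (-52 - 10)² = (-62)² = 3844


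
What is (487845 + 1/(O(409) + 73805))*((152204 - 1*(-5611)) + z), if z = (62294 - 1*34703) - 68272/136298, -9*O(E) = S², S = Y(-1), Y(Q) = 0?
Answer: 454935409820088254908/5029736945 ≈ 9.0449e+10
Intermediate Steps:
S = 0
O(E) = 0 (O(E) = -⅑*0² = -⅑*0 = 0)
z = 1880264923/68149 (z = (62294 - 34703) - 68272/136298 = 27591 - 1*34136/68149 = 27591 - 34136/68149 = 1880264923/68149 ≈ 27591.)
(487845 + 1/(O(409) + 73805))*((152204 - 1*(-5611)) + z) = (487845 + 1/(0 + 73805))*((152204 - 1*(-5611)) + 1880264923/68149) = (487845 + 1/73805)*((152204 + 5611) + 1880264923/68149) = (487845 + 1/73805)*(157815 + 1880264923/68149) = (36005400226/73805)*(12635199358/68149) = 454935409820088254908/5029736945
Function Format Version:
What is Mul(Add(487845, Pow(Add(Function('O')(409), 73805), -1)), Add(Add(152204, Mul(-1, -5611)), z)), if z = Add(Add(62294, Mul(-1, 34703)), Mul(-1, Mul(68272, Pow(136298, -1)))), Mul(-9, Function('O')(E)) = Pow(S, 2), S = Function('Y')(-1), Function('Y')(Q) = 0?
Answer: Rational(454935409820088254908, 5029736945) ≈ 9.0449e+10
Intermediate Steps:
S = 0
Function('O')(E) = 0 (Function('O')(E) = Mul(Rational(-1, 9), Pow(0, 2)) = Mul(Rational(-1, 9), 0) = 0)
z = Rational(1880264923, 68149) (z = Add(Add(62294, -34703), Mul(-1, Mul(68272, Rational(1, 136298)))) = Add(27591, Mul(-1, Rational(34136, 68149))) = Add(27591, Rational(-34136, 68149)) = Rational(1880264923, 68149) ≈ 27591.)
Mul(Add(487845, Pow(Add(Function('O')(409), 73805), -1)), Add(Add(152204, Mul(-1, -5611)), z)) = Mul(Add(487845, Pow(Add(0, 73805), -1)), Add(Add(152204, Mul(-1, -5611)), Rational(1880264923, 68149))) = Mul(Add(487845, Pow(73805, -1)), Add(Add(152204, 5611), Rational(1880264923, 68149))) = Mul(Add(487845, Rational(1, 73805)), Add(157815, Rational(1880264923, 68149))) = Mul(Rational(36005400226, 73805), Rational(12635199358, 68149)) = Rational(454935409820088254908, 5029736945)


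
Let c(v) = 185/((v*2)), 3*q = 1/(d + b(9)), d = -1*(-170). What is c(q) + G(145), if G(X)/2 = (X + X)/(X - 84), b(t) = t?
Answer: 6061205/122 ≈ 49682.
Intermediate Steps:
d = 170
q = 1/537 (q = 1/(3*(170 + 9)) = (⅓)/179 = (⅓)*(1/179) = 1/537 ≈ 0.0018622)
c(v) = 185/(2*v) (c(v) = 185/((2*v)) = 185*(1/(2*v)) = 185/(2*v))
G(X) = 4*X/(-84 + X) (G(X) = 2*((X + X)/(X - 84)) = 2*((2*X)/(-84 + X)) = 2*(2*X/(-84 + X)) = 4*X/(-84 + X))
c(q) + G(145) = 185/(2*(1/537)) + 4*145/(-84 + 145) = (185/2)*537 + 4*145/61 = 99345/2 + 4*145*(1/61) = 99345/2 + 580/61 = 6061205/122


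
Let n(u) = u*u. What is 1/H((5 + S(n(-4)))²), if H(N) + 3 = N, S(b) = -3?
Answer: 1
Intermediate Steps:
n(u) = u²
H(N) = -3 + N
1/H((5 + S(n(-4)))²) = 1/(-3 + (5 - 3)²) = 1/(-3 + 2²) = 1/(-3 + 4) = 1/1 = 1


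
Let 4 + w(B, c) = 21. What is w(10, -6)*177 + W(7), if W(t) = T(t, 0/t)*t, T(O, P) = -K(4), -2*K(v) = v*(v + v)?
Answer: 3121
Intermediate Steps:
K(v) = -v² (K(v) = -v*(v + v)/2 = -v*2*v/2 = -v²)
w(B, c) = 17 (w(B, c) = -4 + 21 = 17)
T(O, P) = 16 (T(O, P) = -(-1)*4² = -(-1)*16 = -1*(-16) = 16)
W(t) = 16*t
w(10, -6)*177 + W(7) = 17*177 + 16*7 = 3009 + 112 = 3121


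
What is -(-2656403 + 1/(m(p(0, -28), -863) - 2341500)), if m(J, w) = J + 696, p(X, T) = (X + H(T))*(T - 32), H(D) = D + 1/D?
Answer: 43495552230766/16373853 ≈ 2.6564e+6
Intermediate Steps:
p(X, T) = (-32 + T)*(T + X + 1/T) (p(X, T) = (X + (T + 1/T))*(T - 32) = (T + X + 1/T)*(-32 + T) = (-32 + T)*(T + X + 1/T))
m(J, w) = 696 + J
-(-2656403 + 1/(m(p(0, -28), -863) - 2341500)) = -(-2656403 + 1/((696 + (1 + (-28)² - 32*(-28) - 32*0 - 32/(-28) - 28*0)) - 2341500)) = -(-2656403 + 1/((696 + (1 + 784 + 896 + 0 - 32*(-1/28) + 0)) - 2341500)) = -(-2656403 + 1/((696 + (1 + 784 + 896 + 0 + 8/7 + 0)) - 2341500)) = -(-2656403 + 1/((696 + 11775/7) - 2341500)) = -(-2656403 + 1/(16647/7 - 2341500)) = -(-2656403 + 1/(-16373853/7)) = -(-2656403 - 7/16373853) = -1*(-43495552230766/16373853) = 43495552230766/16373853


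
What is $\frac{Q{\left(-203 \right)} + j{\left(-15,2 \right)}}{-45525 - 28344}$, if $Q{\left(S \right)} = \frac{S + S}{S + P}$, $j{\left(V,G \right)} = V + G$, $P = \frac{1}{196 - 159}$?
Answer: $\frac{13768}{92459365} \approx 0.00014891$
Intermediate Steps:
$P = \frac{1}{37} \approx 0.027027$
$j{\left(V,G \right)} = G + V$
$Q{\left(S \right)} = \frac{2 S}{\frac{1}{37} + S}$ ($Q{\left(S \right)} = \frac{S + S}{S + \frac{1}{37}} = \frac{2 S}{\frac{1}{37} + S}$)
$\frac{Q{\left(-203 \right)} + j{\left(-15,2 \right)}}{-45525 - 28344} = \frac{74 \left(-203\right) \frac{1}{1 + 37 \left(-203\right)} + \left(2 - 15\right)}{-45525 - 28344} = \frac{74 \left(-203\right) \frac{1}{1 - 7511} - 13}{-73869} = \left(74 \left(-203\right) \frac{1}{-7510} - 13\right) \left(- \frac{1}{73869}\right) = \left(74 \left(-203\right) \left(- \frac{1}{7510}\right) - 13\right) \left(- \frac{1}{73869}\right) = \left(\frac{7511}{3755} - 13\right) \left(- \frac{1}{73869}\right) = \left(- \frac{41304}{3755}\right) \left(- \frac{1}{73869}\right) = \frac{13768}{92459365}$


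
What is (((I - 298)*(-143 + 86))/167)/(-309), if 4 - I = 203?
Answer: -9443/17201 ≈ -0.54898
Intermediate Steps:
I = -199 (I = 4 - 1*203 = 4 - 203 = -199)
(((I - 298)*(-143 + 86))/167)/(-309) = (((-199 - 298)*(-143 + 86))/167)/(-309) = (-497*(-57)*(1/167))*(-1/309) = (28329*(1/167))*(-1/309) = (28329/167)*(-1/309) = -9443/17201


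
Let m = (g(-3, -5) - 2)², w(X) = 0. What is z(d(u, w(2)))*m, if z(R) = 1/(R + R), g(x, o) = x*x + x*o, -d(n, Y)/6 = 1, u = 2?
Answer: -121/3 ≈ -40.333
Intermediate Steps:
d(n, Y) = -6 (d(n, Y) = -6*1 = -6)
g(x, o) = x² + o*x
z(R) = 1/(2*R)
m = 484 (m = (-3*(-5 - 3) - 2)² = (-3*(-8) - 2)² = (24 - 2)² = 22² = 484)
z(d(u, w(2)))*m = ((½)/(-6))*484 = ((½)*(-⅙))*484 = -1/12*484 = -121/3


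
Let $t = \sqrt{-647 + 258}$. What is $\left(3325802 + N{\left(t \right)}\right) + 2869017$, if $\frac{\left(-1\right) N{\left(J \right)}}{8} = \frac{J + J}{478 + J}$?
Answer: $\frac{1417826802763}{228873} - \frac{7648 i \sqrt{389}}{228873} \approx 6.1948 \cdot 10^{6} - 0.65907 i$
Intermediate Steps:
$t = i \sqrt{389}$ ($t = \sqrt{-389} = i \sqrt{389} \approx 19.723 i$)
$N{\left(J \right)} = - \frac{16 J}{478 + J}$ ($N{\left(J \right)} = - 8 \frac{J + J}{478 + J} = - 8 \frac{2 J}{478 + J} = - \frac{16 J}{478 + J}$)
$\left(3325802 + N{\left(t \right)}\right) + 2869017 = \left(3325802 - \frac{16 i \sqrt{389}}{478 + i \sqrt{389}}\right) + 2869017 = 6194819 - \frac{16 i \sqrt{389}}{478 + i \sqrt{389}}$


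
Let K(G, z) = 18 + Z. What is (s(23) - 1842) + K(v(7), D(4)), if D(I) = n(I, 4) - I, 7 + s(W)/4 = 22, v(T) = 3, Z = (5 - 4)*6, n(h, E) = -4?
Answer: -1758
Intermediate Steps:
Z = 6 (Z = 1*6 = 6)
s(W) = 60 (s(W) = -28 + 4*22 = -28 + 88 = 60)
D(I) = -4 - I
K(G, z) = 24 (K(G, z) = 18 + 6 = 24)
(s(23) - 1842) + K(v(7), D(4)) = (60 - 1842) + 24 = -1782 + 24 = -1758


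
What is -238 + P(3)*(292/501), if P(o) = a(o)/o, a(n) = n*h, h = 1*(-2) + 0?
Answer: -119822/501 ≈ -239.17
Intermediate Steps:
h = -2 (h = -2 + 0 = -2)
a(n) = -2*n (a(n) = n*(-2) = -2*n)
P(o) = -2 (P(o) = (-2*o)/o = -2)
-238 + P(3)*(292/501) = -238 - 584/501 = -119822/501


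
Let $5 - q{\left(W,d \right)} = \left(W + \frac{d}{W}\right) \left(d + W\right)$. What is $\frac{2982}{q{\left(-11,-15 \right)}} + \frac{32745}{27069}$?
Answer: $- \frac{266491031}{24371123} \approx -10.935$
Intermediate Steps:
$q{\left(W,d \right)} = 5 - \left(W + d\right) \left(W + \frac{d}{W}\right)$ ($q{\left(W,d \right)} = 5 - \left(W + \frac{d}{W}\right) \left(d + W\right) = 5 - \left(W + \frac{d}{W}\right) \left(W + d\right) = 5 - \left(W + d\right) \left(W + \frac{d}{W}\right)$)
$\frac{2982}{q{\left(-11,-15 \right)}} + \frac{32745}{27069} = \frac{2982}{5 - -15 - \left(-11\right)^{2} - \left(-11\right) \left(-15\right) - \frac{\left(-15\right)^{2}}{-11}} + \frac{32745}{27069} = \frac{2982}{5 + 15 - 121 - 165 - \left(- \frac{1}{11}\right) 225} + 32745 \cdot \frac{1}{27069} = \frac{2982}{5 + 15 - 121 - 165 + \frac{225}{11}} + \frac{10915}{9023} = \frac{2982}{- \frac{2701}{11}} + \frac{10915}{9023} = 2982 \left(- \frac{11}{2701}\right) + \frac{10915}{9023} = - \frac{32802}{2701} + \frac{10915}{9023} = - \frac{266491031}{24371123}$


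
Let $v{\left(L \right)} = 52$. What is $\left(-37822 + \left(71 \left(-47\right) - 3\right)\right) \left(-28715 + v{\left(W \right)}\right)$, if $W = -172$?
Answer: $1179826406$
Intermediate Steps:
$\left(-37822 + \left(71 \left(-47\right) - 3\right)\right) \left(-28715 + v{\left(W \right)}\right) = \left(-37822 + \left(71 \left(-47\right) - 3\right)\right) \left(-28715 + 52\right) = \left(-37822 + \left(-3337 + \left(-3 + 0\right)\right)\right) \left(-28663\right) = \left(-37822 - 3340\right) \left(-28663\right) = \left(-41162\right) \left(-28663\right) = 1179826406$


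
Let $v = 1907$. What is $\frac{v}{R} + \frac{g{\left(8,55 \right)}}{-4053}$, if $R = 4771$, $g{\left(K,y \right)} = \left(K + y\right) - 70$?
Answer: $\frac{1108924}{2762409} \approx 0.40143$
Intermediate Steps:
$g{\left(K,y \right)} = -70 + K + y$
$\frac{v}{R} + \frac{g{\left(8,55 \right)}}{-4053} = \frac{1907}{4771} + \frac{-70 + 8 + 55}{-4053} = 1907 \cdot \frac{1}{4771} - - \frac{1}{579} = \frac{1907}{4771} + \frac{1}{579} = \frac{1108924}{2762409}$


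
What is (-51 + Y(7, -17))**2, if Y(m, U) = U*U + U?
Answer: 48841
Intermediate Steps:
Y(m, U) = U + U**2 (Y(m, U) = U**2 + U = U + U**2)
(-51 + Y(7, -17))**2 = (-51 - 17*(1 - 17))**2 = (-51 - 17*(-16))**2 = (-51 + 272)**2 = 221**2 = 48841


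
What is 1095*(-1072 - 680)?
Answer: -1918440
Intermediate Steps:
1095*(-1072 - 680) = 1095*(-1752) = -1918440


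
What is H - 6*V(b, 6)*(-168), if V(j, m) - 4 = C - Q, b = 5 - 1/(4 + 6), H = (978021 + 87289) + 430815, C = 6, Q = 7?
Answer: 1499149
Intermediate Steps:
H = 1496125 (H = 1065310 + 430815 = 1496125)
b = 49/10 (b = 5 - 1/10 = 5 - 1*⅒ = 5 - ⅒ = 49/10 ≈ 4.9000)
V(j, m) = 3 (V(j, m) = 4 + (6 - 1*7) = 4 + (6 - 7) = 4 - 1 = 3)
H - 6*V(b, 6)*(-168) = 1496125 - 6*3*(-168) = 1496125 - 18*(-168) = 1496125 + 3024 = 1499149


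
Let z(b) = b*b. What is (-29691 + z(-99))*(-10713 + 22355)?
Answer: -231559380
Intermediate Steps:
z(b) = b²
(-29691 + z(-99))*(-10713 + 22355) = (-29691 + (-99)²)*(-10713 + 22355) = (-29691 + 9801)*11642 = -19890*11642 = -231559380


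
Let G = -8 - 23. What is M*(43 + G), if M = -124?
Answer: -1488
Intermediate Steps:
G = -31
M*(43 + G) = -124*(43 - 31) = -124*12 = -1488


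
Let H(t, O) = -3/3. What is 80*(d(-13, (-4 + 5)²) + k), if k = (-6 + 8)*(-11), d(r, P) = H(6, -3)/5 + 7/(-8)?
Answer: -1846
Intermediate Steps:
H(t, O) = -1 (H(t, O) = -3*⅓ = -1)
d(r, P) = -43/40 (d(r, P) = -1/5 + 7/(-8) = -1*⅕ + 7*(-⅛) = -⅕ - 7/8 = -43/40)
k = -22 (k = 2*(-11) = -22)
80*(d(-13, (-4 + 5)²) + k) = 80*(-43/40 - 22) = 80*(-923/40) = -1846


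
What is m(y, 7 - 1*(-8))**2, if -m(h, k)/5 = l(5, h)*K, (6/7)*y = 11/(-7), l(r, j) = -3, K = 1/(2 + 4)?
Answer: 25/4 ≈ 6.2500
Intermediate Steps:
K = 1/6 ≈ 0.16667
y = -11/6 (y = 7*(11/(-7))/6 = 7*(11*(-1/7))/6 = (7/6)*(-11/7) = -11/6 ≈ -1.8333)
m(h, k) = 5/2 (m(h, k) = -(-15)/6 = -5*(-1/2) = 5/2)
m(y, 7 - 1*(-8))**2 = (5/2)**2 = 25/4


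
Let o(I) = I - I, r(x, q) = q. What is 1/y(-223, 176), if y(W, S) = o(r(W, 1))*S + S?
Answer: 1/176 ≈ 0.0056818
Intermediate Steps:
o(I) = 0
y(W, S) = S (y(W, S) = 0*S + S = 0 + S = S)
1/y(-223, 176) = 1/176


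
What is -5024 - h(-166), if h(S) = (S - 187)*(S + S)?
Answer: -122220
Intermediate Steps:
h(S) = 2*S*(-187 + S) (h(S) = (-187 + S)*(2*S) = 2*S*(-187 + S))
-5024 - h(-166) = -5024 - 2*(-166)*(-187 - 166) = -5024 - 2*(-166)*(-353) = -5024 - 1*117196 = -5024 - 117196 = -122220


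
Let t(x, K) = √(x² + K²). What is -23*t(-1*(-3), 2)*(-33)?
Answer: 759*√13 ≈ 2736.6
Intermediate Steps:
t(x, K) = √(K² + x²)
-23*t(-1*(-3), 2)*(-33) = -23*√(2² + (-1*(-3))²)*(-33) = -23*√(4 + 3²)*(-33) = -23*√(4 + 9)*(-33) = -23*√13*(-33) = 759*√13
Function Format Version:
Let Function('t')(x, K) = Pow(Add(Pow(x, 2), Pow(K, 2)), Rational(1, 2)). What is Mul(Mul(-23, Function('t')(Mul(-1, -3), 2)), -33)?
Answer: Mul(759, Pow(13, Rational(1, 2))) ≈ 2736.6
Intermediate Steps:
Function('t')(x, K) = Pow(Add(Pow(K, 2), Pow(x, 2)), Rational(1, 2))
Mul(Mul(-23, Function('t')(Mul(-1, -3), 2)), -33) = Mul(Mul(-23, Pow(Add(Pow(2, 2), Pow(Mul(-1, -3), 2)), Rational(1, 2))), -33) = Mul(Mul(-23, Pow(Add(4, Pow(3, 2)), Rational(1, 2))), -33) = Mul(Mul(-23, Pow(Add(4, 9), Rational(1, 2))), -33) = Mul(Mul(-23, Pow(13, Rational(1, 2))), -33) = Mul(759, Pow(13, Rational(1, 2)))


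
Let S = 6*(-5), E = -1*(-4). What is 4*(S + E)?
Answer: -104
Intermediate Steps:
E = 4
S = -30
4*(S + E) = 4*(-30 + 4) = 4*(-26) = -104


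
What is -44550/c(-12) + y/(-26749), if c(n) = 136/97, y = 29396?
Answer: -57797894503/1818932 ≈ -31776.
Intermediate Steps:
c(n) = 136/97 (c(n) = 136*(1/97) = 136/97)
-44550/c(-12) + y/(-26749) = -44550/136/97 + 29396/(-26749) = -44550*97/136 + 29396*(-1/26749) = -2160675/68 - 29396/26749 = -57797894503/1818932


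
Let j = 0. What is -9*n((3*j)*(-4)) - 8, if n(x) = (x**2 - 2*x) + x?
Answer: -8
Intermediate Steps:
n(x) = x**2 - x
-9*n((3*j)*(-4)) - 8 = -9*(3*0)*(-4)*(-1 + (3*0)*(-4)) - 8 = -9*0*(-4)*(-1 + 0*(-4)) - 8 = -0*(-1 + 0) - 8 = -0*(-1) - 8 = -9*0 - 8 = 0 - 8 = -8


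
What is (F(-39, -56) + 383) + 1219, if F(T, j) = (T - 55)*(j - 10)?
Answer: 7806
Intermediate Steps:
F(T, j) = (-55 + T)*(-10 + j)
(F(-39, -56) + 383) + 1219 = ((550 - 55*(-56) - 10*(-39) - 39*(-56)) + 383) + 1219 = ((550 + 3080 + 390 + 2184) + 383) + 1219 = (6204 + 383) + 1219 = 6587 + 1219 = 7806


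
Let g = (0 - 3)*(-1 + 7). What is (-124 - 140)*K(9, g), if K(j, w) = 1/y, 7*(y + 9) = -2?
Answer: 1848/65 ≈ 28.431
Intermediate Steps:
y = -65/7 (y = -9 + (1/7)*(-2) = -9 - 2/7 = -65/7 ≈ -9.2857)
g = -18 (g = -3*6 = -18)
K(j, w) = -7/65 (K(j, w) = 1/(-65/7) = -7/65)
(-124 - 140)*K(9, g) = (-124 - 140)*(-7/65) = -264*(-7/65) = 1848/65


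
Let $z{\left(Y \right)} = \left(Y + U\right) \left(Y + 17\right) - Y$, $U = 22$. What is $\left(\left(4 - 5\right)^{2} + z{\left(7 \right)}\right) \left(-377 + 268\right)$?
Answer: $-75210$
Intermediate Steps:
$z{\left(Y \right)} = - Y + \left(17 + Y\right) \left(22 + Y\right)$ ($z{\left(Y \right)} = \left(Y + 22\right) \left(Y + 17\right) - Y = \left(22 + Y\right) \left(17 + Y\right) - Y = \left(17 + Y\right) \left(22 + Y\right) - Y = - Y + \left(17 + Y\right) \left(22 + Y\right)$)
$\left(\left(4 - 5\right)^{2} + z{\left(7 \right)}\right) \left(-377 + 268\right) = \left(\left(4 - 5\right)^{2} + \left(374 + 7^{2} + 38 \cdot 7\right)\right) \left(-377 + 268\right) = \left(\left(4 - 5\right)^{2} + \left(374 + 49 + 266\right)\right) \left(-109\right) = \left(\left(-1\right)^{2} + 689\right) \left(-109\right) = \left(1 + 689\right) \left(-109\right) = 690 \left(-109\right) = -75210$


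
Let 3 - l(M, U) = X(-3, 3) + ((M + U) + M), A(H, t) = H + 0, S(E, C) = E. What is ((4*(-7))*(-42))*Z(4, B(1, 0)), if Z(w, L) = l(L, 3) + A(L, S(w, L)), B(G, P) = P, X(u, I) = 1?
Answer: -1176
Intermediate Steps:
A(H, t) = H
l(M, U) = 2 - U - 2*M (l(M, U) = 3 - (1 + ((M + U) + M)) = 3 - (1 + (U + 2*M)) = 3 - (1 + U + 2*M) = 3 + (-1 - U - 2*M) = 2 - U - 2*M)
Z(w, L) = -1 - L (Z(w, L) = (2 - 1*3 - 2*L) + L = (2 - 3 - 2*L) + L = (-1 - 2*L) + L = -1 - L)
((4*(-7))*(-42))*Z(4, B(1, 0)) = ((4*(-7))*(-42))*(-1 - 1*0) = (-28*(-42))*(-1 + 0) = 1176*(-1) = -1176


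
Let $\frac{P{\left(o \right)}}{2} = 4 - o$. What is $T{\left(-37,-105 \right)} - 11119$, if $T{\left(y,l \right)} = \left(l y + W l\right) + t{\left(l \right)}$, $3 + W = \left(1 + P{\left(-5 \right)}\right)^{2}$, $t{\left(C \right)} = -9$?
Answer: $-44833$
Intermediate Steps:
$P{\left(o \right)} = 8 - 2 o$ ($P{\left(o \right)} = 2 \left(4 - o\right) = 8 - 2 o$)
$W = 358$ ($W = -3 + \left(1 + \left(8 - -10\right)\right)^{2} = -3 + \left(1 + \left(8 + 10\right)\right)^{2} = -3 + \left(1 + 18\right)^{2} = -3 + 19^{2} = -3 + 361 = 358$)
$T{\left(y,l \right)} = -9 + 358 l + l y$ ($T{\left(y,l \right)} = \left(l y + 358 l\right) - 9 = \left(358 l + l y\right) - 9 = -9 + 358 l + l y$)
$T{\left(-37,-105 \right)} - 11119 = \left(-9 + 358 \left(-105\right) - -3885\right) - 11119 = \left(-9 - 37590 + 3885\right) - 11119 = -33714 - 11119 = -44833$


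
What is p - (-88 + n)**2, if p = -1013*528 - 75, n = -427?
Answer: -800164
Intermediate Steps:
p = -534939 (p = -534864 - 75 = -534939)
p - (-88 + n)**2 = -534939 - (-88 - 427)**2 = -534939 - 1*(-515)**2 = -534939 - 1*265225 = -534939 - 265225 = -800164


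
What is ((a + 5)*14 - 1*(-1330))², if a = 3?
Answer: 2079364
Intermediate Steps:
((a + 5)*14 - 1*(-1330))² = ((3 + 5)*14 - 1*(-1330))² = (8*14 + 1330)² = (112 + 1330)² = 1442² = 2079364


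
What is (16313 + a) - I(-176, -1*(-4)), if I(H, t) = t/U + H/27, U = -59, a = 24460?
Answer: 64961881/1593 ≈ 40780.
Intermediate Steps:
I(H, t) = -t/59 + H/27 (I(H, t) = t/(-59) + H/27 = t*(-1/59) + H*(1/27) = -t/59 + H/27)
(16313 + a) - I(-176, -1*(-4)) = (16313 + 24460) - (-(-1)*(-4)/59 + (1/27)*(-176)) = 40773 - (-1/59*4 - 176/27) = 40773 - (-4/59 - 176/27) = 40773 - 1*(-10492/1593) = 40773 + 10492/1593 = 64961881/1593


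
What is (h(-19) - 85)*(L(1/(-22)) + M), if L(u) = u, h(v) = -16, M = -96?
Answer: 213413/22 ≈ 9700.6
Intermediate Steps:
(h(-19) - 85)*(L(1/(-22)) + M) = (-16 - 85)*(1/(-22) - 96) = -101*(-1/22 - 96) = -101*(-2113/22) = 213413/22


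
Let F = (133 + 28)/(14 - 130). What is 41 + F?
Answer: 4595/116 ≈ 39.612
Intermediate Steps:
F = -161/116 (F = 161/(-116) = 161*(-1/116) = -161/116 ≈ -1.3879)
41 + F = 41 - 161/116 = 4595/116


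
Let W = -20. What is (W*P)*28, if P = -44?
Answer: 24640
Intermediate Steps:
(W*P)*28 = -20*(-44)*28 = 880*28 = 24640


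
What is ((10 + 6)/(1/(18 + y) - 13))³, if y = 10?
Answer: -89915392/47832147 ≈ -1.8798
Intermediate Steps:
((10 + 6)/(1/(18 + y) - 13))³ = ((10 + 6)/(1/(18 + 10) - 13))³ = (16/(1/28 - 13))³ = (16/(-363/28))³ = (16*(-28/363))³ = (-448/363)³ = -89915392/47832147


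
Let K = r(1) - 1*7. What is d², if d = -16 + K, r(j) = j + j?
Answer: 441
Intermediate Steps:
r(j) = 2*j
K = -5 (K = 2*1 - 1*7 = 2 - 7 = -5)
d = -21 (d = -16 - 5 = -21)
d² = (-21)² = 441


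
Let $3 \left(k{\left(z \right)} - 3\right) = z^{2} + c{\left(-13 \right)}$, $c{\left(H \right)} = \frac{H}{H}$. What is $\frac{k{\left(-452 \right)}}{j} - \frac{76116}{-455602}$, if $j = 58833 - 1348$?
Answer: $\frac{53106225904}{39285421455} \approx 1.3518$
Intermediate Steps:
$j = 57485$ ($j = 58833 - 1348 = 57485$)
$c{\left(H \right)} = 1$
$k{\left(z \right)} = \frac{10}{3} + \frac{z^{2}}{3}$ ($k{\left(z \right)} = 3 + \frac{z^{2} + 1}{3} = 3 + \frac{1 + z^{2}}{3} = 3 + \left(\frac{1}{3} + \frac{z^{2}}{3}\right) = \frac{10}{3} + \frac{z^{2}}{3}$)
$\frac{k{\left(-452 \right)}}{j} - \frac{76116}{-455602} = \frac{\frac{10}{3} + \frac{\left(-452\right)^{2}}{3}}{57485} - \frac{76116}{-455602} = \left(\frac{10}{3} + \frac{1}{3} \cdot 204304\right) \frac{1}{57485} - - \frac{38058}{227801} = \left(\frac{10}{3} + \frac{204304}{3}\right) \frac{1}{57485} + \frac{38058}{227801} = \frac{204314}{3} \cdot \frac{1}{57485} + \frac{38058}{227801} = \frac{204314}{172455} + \frac{38058}{227801} = \frac{53106225904}{39285421455}$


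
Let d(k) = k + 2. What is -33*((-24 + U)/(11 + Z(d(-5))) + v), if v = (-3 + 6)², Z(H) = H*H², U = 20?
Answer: -1221/4 ≈ -305.25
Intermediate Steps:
d(k) = 2 + k
Z(H) = H³
v = 9 (v = 3² = 9)
-33*((-24 + U)/(11 + Z(d(-5))) + v) = -33*((-24 + 20)/(11 + (2 - 5)³) + 9) = -33*(-4/(11 + (-3)³) + 9) = -33*(-4/(11 - 27) + 9) = -33*(-4/(-16) + 9) = -33*(-4*(-1/16) + 9) = -33*(¼ + 9) = -33*37/4 = -1221/4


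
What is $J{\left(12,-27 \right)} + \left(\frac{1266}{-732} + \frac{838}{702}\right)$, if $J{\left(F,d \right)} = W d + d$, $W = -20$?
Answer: $\frac{21944743}{42822} \approx 512.46$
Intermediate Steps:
$J{\left(F,d \right)} = - 19 d$ ($J{\left(F,d \right)} = - 20 d + d = - 19 d$)
$J{\left(12,-27 \right)} + \left(\frac{1266}{-732} + \frac{838}{702}\right) = \left(-19\right) \left(-27\right) + \left(\frac{1266}{-732} + \frac{838}{702}\right) = 513 + \left(1266 \left(- \frac{1}{732}\right) + 838 \cdot \frac{1}{702}\right) = 513 + \left(- \frac{211}{122} + \frac{419}{351}\right) = 513 - \frac{22943}{42822} = \frac{21944743}{42822}$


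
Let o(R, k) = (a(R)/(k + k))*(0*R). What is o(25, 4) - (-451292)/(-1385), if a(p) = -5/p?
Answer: -451292/1385 ≈ -325.84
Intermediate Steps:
o(R, k) = 0 (o(R, k) = ((-5/R)/(k + k))*(0*R) = ((-5/R)/((2*k)))*0 = ((-5/R)*(1/(2*k)))*0 = -5/(2*R*k)*0 = 0)
o(25, 4) - (-451292)/(-1385) = 0 - (-451292)/(-1385) = 0 - (-451292)*(-1)/1385 = 0 - 439*1028/1385 = 0 - 451292/1385 = -451292/1385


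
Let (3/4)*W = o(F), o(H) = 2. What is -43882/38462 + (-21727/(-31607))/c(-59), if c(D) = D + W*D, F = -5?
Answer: -451327978174/394484406833 ≈ -1.1441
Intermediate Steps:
W = 8/3 (W = (4/3)*2 = 8/3 ≈ 2.6667)
c(D) = 11*D/3 (c(D) = D + 8*D/3 = 11*D/3)
-43882/38462 + (-21727/(-31607))/c(-59) = -43882/38462 + (-21727/(-31607))/(((11/3)*(-59))) = -43882*1/38462 + (-21727*(-1/31607))/(-649/3) = -21941/19231 + (21727/31607)*(-3/649) = -21941/19231 - 65181/20512943 = -451327978174/394484406833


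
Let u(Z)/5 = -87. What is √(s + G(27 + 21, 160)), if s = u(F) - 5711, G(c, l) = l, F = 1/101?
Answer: I*√5986 ≈ 77.369*I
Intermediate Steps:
F = 1/101 ≈ 0.0099010
u(Z) = -435 (u(Z) = 5*(-87) = -435)
s = -6146 (s = -435 - 5711 = -6146)
√(s + G(27 + 21, 160)) = √(-6146 + 160) = √(-5986) = I*√5986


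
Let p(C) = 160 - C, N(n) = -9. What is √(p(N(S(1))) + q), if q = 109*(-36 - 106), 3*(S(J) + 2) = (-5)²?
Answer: 27*I*√21 ≈ 123.73*I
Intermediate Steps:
S(J) = 19/3 (S(J) = -2 + (⅓)*(-5)² = -2 + (⅓)*25 = -2 + 25/3 = 19/3)
q = -15478 (q = 109*(-142) = -15478)
√(p(N(S(1))) + q) = √((160 - 1*(-9)) - 15478) = √((160 + 9) - 15478) = √(169 - 15478) = √(-15309) = 27*I*√21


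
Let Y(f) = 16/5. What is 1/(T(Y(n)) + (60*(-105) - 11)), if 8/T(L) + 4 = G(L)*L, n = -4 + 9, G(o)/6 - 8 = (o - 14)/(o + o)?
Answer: -293/1849103 ≈ -0.00015846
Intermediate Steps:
G(o) = 48 + 3*(-14 + o)/o (G(o) = 48 + 6*((o - 14)/(o + o)) = 48 + 6*((-14 + o)/((2*o))) = 48 + 6*((-14 + o)*(1/(2*o))) = 48 + 6*((-14 + o)/(2*o)) = 48 + 3*(-14 + o)/o)
n = 5
Y(f) = 16/5 (Y(f) = 16*(⅕) = 16/5)
T(L) = 8/(-4 + L*(51 - 42/L)) (T(L) = 8/(-4 + (51 - 42/L)*L) = 8/(-4 + L*(51 - 42/L)))
1/(T(Y(n)) + (60*(-105) - 11)) = 1/(8/(-46 + 51*(16/5)) + (60*(-105) - 11)) = 1/(8/(-46 + 816/5) + (-6300 - 11)) = 1/(8/(586/5) - 6311) = 1/(8*(5/586) - 6311) = 1/(20/293 - 6311) = 1/(-1849103/293) = -293/1849103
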